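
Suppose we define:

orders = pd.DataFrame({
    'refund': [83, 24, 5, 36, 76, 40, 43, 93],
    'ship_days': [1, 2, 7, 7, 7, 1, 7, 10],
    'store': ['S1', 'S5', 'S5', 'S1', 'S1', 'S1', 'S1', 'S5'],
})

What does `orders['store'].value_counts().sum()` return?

value_counts of store:
store
S1    5
S5    3
Name: count, dtype: int64
So sum() = 8.

8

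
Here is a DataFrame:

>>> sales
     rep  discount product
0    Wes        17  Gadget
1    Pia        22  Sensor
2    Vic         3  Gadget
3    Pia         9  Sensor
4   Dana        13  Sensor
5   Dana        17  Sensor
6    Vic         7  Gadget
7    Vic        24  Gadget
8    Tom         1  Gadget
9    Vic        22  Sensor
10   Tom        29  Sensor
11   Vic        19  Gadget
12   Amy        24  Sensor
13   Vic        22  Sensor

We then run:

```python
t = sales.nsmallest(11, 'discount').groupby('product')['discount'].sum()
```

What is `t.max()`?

take 11 rows with smallest discount:
     rep  discount product
8    Tom         1  Gadget
2    Vic         3  Gadget
6    Vic         7  Gadget
3    Pia         9  Sensor
4   Dana        13  Sensor
0    Wes        17  Gadget
5   Dana        17  Sensor
11   Vic        19  Gadget
1    Pia        22  Sensor
9    Vic        22  Sensor
13   Vic        22  Sensor
group by product, sum of discount:
product
Gadget     47
Sensor    105
Name: discount, dtype: int64

105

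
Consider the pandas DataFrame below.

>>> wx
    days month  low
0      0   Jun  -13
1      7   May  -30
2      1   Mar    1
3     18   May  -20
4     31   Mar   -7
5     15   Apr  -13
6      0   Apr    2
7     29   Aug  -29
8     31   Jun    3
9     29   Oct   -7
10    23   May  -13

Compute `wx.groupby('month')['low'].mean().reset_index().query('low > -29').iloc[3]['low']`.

group by month, mean of low:
month
Apr    -5.5
Aug   -29.0
Jun    -5.0
Mar    -3.0
May   -21.0
Oct    -7.0
Name: low, dtype: float64
reset_index():
  month   low
0   Apr  -5.5
1   Aug -29.0
2   Jun  -5.0
3   Mar  -3.0
4   May -21.0
5   Oct  -7.0
filter rows where low > -29:
  month   low
0   Apr  -5.5
2   Jun  -5.0
3   Mar  -3.0
4   May -21.0
5   Oct  -7.0
Then the value at position 3, column 'low': -21.0

-21.0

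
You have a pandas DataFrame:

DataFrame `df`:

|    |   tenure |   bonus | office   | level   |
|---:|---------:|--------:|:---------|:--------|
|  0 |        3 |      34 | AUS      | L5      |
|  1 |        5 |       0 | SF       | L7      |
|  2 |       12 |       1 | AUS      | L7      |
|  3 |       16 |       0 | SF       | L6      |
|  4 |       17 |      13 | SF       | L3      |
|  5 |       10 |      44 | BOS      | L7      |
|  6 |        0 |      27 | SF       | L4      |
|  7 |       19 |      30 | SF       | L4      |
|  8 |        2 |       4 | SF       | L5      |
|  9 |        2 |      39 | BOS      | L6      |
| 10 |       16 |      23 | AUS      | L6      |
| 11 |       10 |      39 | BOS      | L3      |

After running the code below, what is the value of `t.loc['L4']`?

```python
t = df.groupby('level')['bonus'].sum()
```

group by level, sum of bonus:
level
L3    52
L4    57
L5    38
L6    62
L7    45
Name: bonus, dtype: int64
value at index 'L4' → 57

57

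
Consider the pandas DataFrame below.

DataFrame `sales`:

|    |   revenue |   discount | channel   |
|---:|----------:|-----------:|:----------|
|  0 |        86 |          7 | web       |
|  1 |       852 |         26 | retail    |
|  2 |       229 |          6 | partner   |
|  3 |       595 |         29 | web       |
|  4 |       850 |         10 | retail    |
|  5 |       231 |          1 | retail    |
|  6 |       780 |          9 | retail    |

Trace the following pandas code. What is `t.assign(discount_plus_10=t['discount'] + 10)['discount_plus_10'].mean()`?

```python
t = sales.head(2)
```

26.5

take first 2 rows:
   revenue  discount channel
0       86         7     web
1      852        26  retail
add column discount_plus_10 = t['discount'] + 10:
   revenue  discount channel  discount_plus_10
0       86         7     web                17
1      852        26  retail                36
Hence 26.5.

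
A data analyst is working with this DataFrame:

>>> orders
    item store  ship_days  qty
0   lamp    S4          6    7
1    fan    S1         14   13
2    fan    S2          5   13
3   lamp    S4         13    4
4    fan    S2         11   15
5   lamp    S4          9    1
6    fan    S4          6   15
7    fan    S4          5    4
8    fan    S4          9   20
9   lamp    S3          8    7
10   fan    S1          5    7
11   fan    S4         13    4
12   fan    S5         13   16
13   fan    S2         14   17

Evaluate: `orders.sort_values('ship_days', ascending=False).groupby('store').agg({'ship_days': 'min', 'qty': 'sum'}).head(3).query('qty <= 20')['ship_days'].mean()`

6.5

sort by ship_days descending:
    item store  ship_days  qty
1    fan    S1         14   13
13   fan    S2         14   17
3   lamp    S4         13    4
11   fan    S4         13    4
12   fan    S5         13   16
4    fan    S2         11   15
5   lamp    S4          9    1
8    fan    S4          9   20
9   lamp    S3          8    7
0   lamp    S4          6    7
6    fan    S4          6   15
2    fan    S2          5   13
7    fan    S4          5    4
10   fan    S1          5    7
group by store: min(ship_days), sum(qty):
       ship_days  qty
store                
S1             5   20
S2             5   45
S3             8    7
S4             5   55
S5            13   16
take first 3 rows:
       ship_days  qty
store                
S1             5   20
S2             5   45
S3             8    7
filter rows where qty <= 20:
       ship_days  qty
store                
S1             5   20
S3             8    7
Hence 6.5.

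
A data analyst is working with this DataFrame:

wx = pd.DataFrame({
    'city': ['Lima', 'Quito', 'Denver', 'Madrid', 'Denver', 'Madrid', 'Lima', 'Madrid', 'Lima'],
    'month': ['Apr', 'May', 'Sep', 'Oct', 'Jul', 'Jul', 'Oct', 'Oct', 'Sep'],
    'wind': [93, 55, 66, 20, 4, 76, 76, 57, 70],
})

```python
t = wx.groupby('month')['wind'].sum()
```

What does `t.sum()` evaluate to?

517

group by month, sum of wind:
month
Apr     93
Jul     80
May     55
Oct    153
Sep    136
Name: wind, dtype: int64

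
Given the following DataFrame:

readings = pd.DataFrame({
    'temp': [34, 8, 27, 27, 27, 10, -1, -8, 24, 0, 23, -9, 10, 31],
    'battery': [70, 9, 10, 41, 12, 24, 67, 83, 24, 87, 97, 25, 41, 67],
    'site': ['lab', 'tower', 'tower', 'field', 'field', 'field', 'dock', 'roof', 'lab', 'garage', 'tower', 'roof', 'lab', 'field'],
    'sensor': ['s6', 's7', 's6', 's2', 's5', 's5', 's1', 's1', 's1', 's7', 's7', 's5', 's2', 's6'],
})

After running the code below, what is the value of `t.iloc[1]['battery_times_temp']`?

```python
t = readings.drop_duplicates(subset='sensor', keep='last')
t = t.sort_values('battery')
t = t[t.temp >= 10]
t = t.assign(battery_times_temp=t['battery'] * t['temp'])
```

410

drop duplicate sensor (keep=last):
    temp  battery   site sensor
8     24       24    lab     s1
10    23       97  tower     s7
11    -9       25   roof     s5
12    10       41    lab     s2
13    31       67  field     s6
sort by battery:
    temp  battery   site sensor
8     24       24    lab     s1
11    -9       25   roof     s5
12    10       41    lab     s2
13    31       67  field     s6
10    23       97  tower     s7
filter rows where temp >= 10:
    temp  battery   site sensor
8     24       24    lab     s1
12    10       41    lab     s2
13    31       67  field     s6
10    23       97  tower     s7
add column battery_times_temp = t['battery'] * t['temp']:
    temp  battery   site sensor  battery_times_temp
8     24       24    lab     s1                 576
12    10       41    lab     s2                 410
13    31       67  field     s6                2077
10    23       97  tower     s7                2231
value at position 1, column 'battery_times_temp' → 410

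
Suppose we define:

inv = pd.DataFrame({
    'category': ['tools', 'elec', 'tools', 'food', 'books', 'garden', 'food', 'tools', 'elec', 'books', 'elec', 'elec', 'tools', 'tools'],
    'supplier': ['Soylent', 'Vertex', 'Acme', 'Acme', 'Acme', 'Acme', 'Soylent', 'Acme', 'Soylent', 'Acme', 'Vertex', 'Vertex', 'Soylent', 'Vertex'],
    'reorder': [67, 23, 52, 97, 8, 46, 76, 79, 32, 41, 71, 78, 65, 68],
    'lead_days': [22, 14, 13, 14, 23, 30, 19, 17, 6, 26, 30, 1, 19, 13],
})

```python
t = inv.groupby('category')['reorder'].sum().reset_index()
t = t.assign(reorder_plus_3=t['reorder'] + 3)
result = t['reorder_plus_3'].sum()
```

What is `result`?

group by category, sum of reorder:
category
books      49
elec      204
food      173
garden     46
tools     331
Name: reorder, dtype: int64
reset_index():
  category  reorder
0    books       49
1     elec      204
2     food      173
3   garden       46
4    tools      331
add column reorder_plus_3 = t['reorder'] + 3:
  category  reorder  reorder_plus_3
0    books       49              52
1     elec      204             207
2     food      173             176
3   garden       46              49
4    tools      331             334
Finally, sum of column 'reorder_plus_3' = 818.

818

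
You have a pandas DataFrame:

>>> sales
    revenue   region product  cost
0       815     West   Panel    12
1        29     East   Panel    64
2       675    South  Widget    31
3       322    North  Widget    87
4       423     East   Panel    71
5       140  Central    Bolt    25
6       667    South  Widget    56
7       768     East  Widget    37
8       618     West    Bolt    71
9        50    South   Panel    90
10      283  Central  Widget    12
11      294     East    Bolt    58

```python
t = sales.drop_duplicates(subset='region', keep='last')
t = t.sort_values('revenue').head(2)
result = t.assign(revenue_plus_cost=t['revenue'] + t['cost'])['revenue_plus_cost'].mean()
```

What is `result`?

217.5

drop duplicate region (keep=last):
    revenue   region product  cost
3       322    North  Widget    87
8       618     West    Bolt    71
9        50    South   Panel    90
10      283  Central  Widget    12
11      294     East    Bolt    58
sort by revenue:
    revenue   region product  cost
9        50    South   Panel    90
10      283  Central  Widget    12
11      294     East    Bolt    58
3       322    North  Widget    87
8       618     West    Bolt    71
take first 2 rows:
    revenue   region product  cost
9        50    South   Panel    90
10      283  Central  Widget    12
add column revenue_plus_cost = t['revenue'] + t['cost']:
    revenue   region product  cost  revenue_plus_cost
9        50    South   Panel    90                140
10      283  Central  Widget    12                295
Hence 217.5.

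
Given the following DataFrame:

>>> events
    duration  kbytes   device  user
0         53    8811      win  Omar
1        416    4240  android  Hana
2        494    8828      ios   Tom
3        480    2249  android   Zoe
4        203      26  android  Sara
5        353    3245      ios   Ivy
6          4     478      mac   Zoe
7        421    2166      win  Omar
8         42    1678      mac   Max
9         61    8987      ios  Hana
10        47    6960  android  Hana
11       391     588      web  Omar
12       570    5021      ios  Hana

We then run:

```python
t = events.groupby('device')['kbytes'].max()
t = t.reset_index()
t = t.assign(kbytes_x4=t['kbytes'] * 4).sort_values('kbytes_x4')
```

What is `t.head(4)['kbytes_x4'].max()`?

group by device, max of kbytes:
device
android    6960
ios        8987
mac        1678
web         588
win        8811
Name: kbytes, dtype: int64
reset_index():
    device  kbytes
0  android    6960
1      ios    8987
2      mac    1678
3      web     588
4      win    8811
add column kbytes_x4 = t['kbytes'] * 4:
    device  kbytes  kbytes_x4
0  android    6960      27840
1      ios    8987      35948
2      mac    1678       6712
3      web     588       2352
4      win    8811      35244
sort by kbytes_x4:
    device  kbytes  kbytes_x4
3      web     588       2352
2      mac    1678       6712
0  android    6960      27840
4      win    8811      35244
1      ios    8987      35948
take first 4 rows:
    device  kbytes  kbytes_x4
3      web     588       2352
2      mac    1678       6712
0  android    6960      27840
4      win    8811      35244
So max() = 35244.

35244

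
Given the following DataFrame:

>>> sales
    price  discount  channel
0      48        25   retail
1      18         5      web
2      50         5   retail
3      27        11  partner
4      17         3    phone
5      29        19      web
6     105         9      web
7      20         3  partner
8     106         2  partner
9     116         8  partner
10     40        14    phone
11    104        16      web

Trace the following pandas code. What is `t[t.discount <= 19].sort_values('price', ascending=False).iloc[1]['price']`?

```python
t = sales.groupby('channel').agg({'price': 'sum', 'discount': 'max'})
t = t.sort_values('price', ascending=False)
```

256

group by channel: sum(price), max(discount):
         price  discount
channel                 
partner    269        11
phone       57        14
retail      98        25
web        256        19
sort by price descending:
         price  discount
channel                 
partner    269        11
web        256        19
retail      98        25
phone       57        14
filter rows where discount <= 19:
         price  discount
channel                 
partner    269        11
web        256        19
phone       57        14
sort by price descending:
         price  discount
channel                 
partner    269        11
web        256        19
phone       57        14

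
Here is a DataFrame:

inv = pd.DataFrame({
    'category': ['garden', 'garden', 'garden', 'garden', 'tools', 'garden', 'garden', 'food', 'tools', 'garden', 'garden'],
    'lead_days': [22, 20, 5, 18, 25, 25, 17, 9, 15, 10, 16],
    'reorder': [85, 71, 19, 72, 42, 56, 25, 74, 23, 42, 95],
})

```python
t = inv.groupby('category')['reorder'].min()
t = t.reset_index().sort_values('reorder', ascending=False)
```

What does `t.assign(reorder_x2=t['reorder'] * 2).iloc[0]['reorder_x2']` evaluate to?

148

group by category, min of reorder:
category
food      74
garden    19
tools     23
Name: reorder, dtype: int64
reset_index():
  category  reorder
0     food       74
1   garden       19
2    tools       23
sort by reorder descending:
  category  reorder
0     food       74
2    tools       23
1   garden       19
add column reorder_x2 = t['reorder'] * 2:
  category  reorder  reorder_x2
0     food       74         148
2    tools       23          46
1   garden       19          38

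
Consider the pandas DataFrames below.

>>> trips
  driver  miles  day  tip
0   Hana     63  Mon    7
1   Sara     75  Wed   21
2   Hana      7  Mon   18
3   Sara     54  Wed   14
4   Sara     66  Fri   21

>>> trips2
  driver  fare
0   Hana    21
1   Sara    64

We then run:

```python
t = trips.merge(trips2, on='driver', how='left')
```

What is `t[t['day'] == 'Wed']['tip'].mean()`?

17.5

merge on 'driver' (how='left') → 5 rows:
  driver  miles  day  tip  fare
0   Hana     63  Mon    7    21
1   Sara     75  Wed   21    64
2   Hana      7  Mon   18    21
3   Sara     54  Wed   14    64
4   Sara     66  Fri   21    64
filter rows where day == 'Wed':
  driver  miles  day  tip  fare
1   Sara     75  Wed   21    64
3   Sara     54  Wed   14    64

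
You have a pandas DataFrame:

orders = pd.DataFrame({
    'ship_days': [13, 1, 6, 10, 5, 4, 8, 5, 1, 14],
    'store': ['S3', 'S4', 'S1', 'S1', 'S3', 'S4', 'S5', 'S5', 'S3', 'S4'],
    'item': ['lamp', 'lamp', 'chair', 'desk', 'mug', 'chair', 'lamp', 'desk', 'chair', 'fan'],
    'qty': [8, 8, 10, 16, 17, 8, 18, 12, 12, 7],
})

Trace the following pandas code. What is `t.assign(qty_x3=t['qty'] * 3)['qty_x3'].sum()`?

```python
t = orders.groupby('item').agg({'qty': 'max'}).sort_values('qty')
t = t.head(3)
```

105

group by item, max of qty:
       qty
item      
chair   12
desk    16
fan      7
lamp    18
mug     17
sort by qty:
       qty
item      
fan      7
chair   12
desk    16
mug     17
lamp    18
take first 3 rows:
       qty
item      
fan      7
chair   12
desk    16
add column qty_x3 = t['qty'] * 3:
       qty  qty_x3
item              
fan      7      21
chair   12      36
desk    16      48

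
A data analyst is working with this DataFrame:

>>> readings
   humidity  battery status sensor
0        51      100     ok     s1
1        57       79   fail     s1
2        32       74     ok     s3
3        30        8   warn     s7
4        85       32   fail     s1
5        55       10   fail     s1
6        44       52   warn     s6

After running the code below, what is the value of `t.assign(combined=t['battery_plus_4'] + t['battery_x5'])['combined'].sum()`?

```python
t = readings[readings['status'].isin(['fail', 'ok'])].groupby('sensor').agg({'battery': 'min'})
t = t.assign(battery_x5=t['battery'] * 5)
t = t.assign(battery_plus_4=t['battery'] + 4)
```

512

filter rows where status in ['fail', 'ok']:
   humidity  battery status sensor
0        51      100     ok     s1
1        57       79   fail     s1
2        32       74     ok     s3
4        85       32   fail     s1
5        55       10   fail     s1
group by sensor, min of battery:
        battery
sensor         
s1           10
s3           74
add column battery_x5 = t['battery'] * 5:
        battery  battery_x5
sensor                     
s1           10          50
s3           74         370
add column battery_plus_4 = t['battery'] + 4:
        battery  battery_x5  battery_plus_4
sensor                                     
s1           10          50              14
s3           74         370              78
add column combined = t['battery_plus_4'] + t['battery_x5']:
        battery  battery_x5  battery_plus_4  combined
sensor                                               
s1           10          50              14        64
s3           74         370              78       448
Taking the sum of column 'combined' gives 512.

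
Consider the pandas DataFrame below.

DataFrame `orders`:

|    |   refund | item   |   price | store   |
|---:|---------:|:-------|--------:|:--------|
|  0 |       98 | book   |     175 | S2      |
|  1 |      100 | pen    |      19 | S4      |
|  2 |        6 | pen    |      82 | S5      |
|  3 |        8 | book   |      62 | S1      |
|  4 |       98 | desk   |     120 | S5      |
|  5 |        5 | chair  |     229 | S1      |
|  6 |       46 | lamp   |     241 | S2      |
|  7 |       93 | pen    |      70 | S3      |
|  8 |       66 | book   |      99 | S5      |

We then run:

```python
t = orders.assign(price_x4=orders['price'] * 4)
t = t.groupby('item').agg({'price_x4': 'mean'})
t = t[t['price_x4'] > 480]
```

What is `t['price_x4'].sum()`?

add column price_x4 = orders['price'] * 4:
   refund   item  price store  price_x4
0      98   book    175    S2       700
1     100    pen     19    S4        76
2       6    pen     82    S5       328
3       8   book     62    S1       248
4      98   desk    120    S5       480
5       5  chair    229    S1       916
6      46   lamp    241    S2       964
7      93    pen     70    S3       280
8      66   book     99    S5       396
group by item, mean of price_x4:
       price_x4
item           
book      448.0
chair     916.0
desk      480.0
lamp      964.0
pen       228.0
filter rows where price_x4 > 480:
       price_x4
item           
chair     916.0
lamp      964.0
Then the sum of column 'price_x4': 1880.0

1880.0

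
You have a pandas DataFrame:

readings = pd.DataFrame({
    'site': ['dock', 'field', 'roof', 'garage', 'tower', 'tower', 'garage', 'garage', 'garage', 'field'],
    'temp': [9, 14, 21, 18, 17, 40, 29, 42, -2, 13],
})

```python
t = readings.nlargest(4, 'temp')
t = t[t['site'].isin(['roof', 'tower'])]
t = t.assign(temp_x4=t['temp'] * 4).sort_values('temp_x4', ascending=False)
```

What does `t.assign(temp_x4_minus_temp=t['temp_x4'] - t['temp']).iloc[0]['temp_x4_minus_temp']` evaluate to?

120

take 4 rows with largest temp:
     site  temp
7  garage    42
5   tower    40
6  garage    29
2    roof    21
filter rows where site in ['roof', 'tower']:
    site  temp
5  tower    40
2   roof    21
add column temp_x4 = t['temp'] * 4:
    site  temp  temp_x4
5  tower    40      160
2   roof    21       84
sort by temp_x4 descending:
    site  temp  temp_x4
5  tower    40      160
2   roof    21       84
add column temp_x4_minus_temp = t['temp_x4'] - t['temp']:
    site  temp  temp_x4  temp_x4_minus_temp
5  tower    40      160                 120
2   roof    21       84                  63
Taking the value at position 0, column 'temp_x4_minus_temp' gives 120.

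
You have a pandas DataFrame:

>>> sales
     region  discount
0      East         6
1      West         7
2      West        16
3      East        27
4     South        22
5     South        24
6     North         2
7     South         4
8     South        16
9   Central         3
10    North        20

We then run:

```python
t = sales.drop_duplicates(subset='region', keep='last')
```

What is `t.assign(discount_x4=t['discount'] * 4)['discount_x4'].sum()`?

drop duplicate region (keep=last):
     region  discount
2      West        16
3      East        27
8     South        16
9   Central         3
10    North        20
add column discount_x4 = t['discount'] * 4:
     region  discount  discount_x4
2      West        16           64
3      East        27          108
8     South        16           64
9   Central         3           12
10    North        20           80
Finally, sum of column 'discount_x4' = 328.

328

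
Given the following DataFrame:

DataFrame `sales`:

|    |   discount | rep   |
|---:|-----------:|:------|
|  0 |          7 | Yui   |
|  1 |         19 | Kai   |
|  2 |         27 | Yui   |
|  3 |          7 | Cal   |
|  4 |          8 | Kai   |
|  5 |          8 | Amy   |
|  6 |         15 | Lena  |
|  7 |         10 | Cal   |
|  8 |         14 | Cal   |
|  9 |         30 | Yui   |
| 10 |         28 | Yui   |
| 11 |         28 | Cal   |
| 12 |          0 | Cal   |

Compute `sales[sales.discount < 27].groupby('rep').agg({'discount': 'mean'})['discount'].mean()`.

10.25

filter rows where discount < 27:
    discount   rep
0          7   Yui
1         19   Kai
3          7   Cal
4          8   Kai
5          8   Amy
6         15  Lena
7         10   Cal
8         14   Cal
12         0   Cal
group by rep, mean of discount:
      discount
rep           
Amy       8.00
Cal       7.75
Kai      13.50
Lena     15.00
Yui       7.00
Reading off the mean of column 'discount', we get 10.25.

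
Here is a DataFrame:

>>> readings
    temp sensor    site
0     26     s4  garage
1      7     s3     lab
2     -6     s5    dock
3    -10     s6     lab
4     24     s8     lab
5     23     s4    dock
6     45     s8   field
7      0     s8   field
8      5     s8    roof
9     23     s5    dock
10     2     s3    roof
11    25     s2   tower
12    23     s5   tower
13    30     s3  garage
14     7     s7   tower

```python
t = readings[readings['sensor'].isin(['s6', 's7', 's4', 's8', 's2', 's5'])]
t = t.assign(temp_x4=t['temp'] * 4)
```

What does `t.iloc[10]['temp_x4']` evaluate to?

filter rows where sensor in ['s6', 's7', 's4', 's8', 's2', 's5']:
    temp sensor    site
0     26     s4  garage
2     -6     s5    dock
3    -10     s6     lab
4     24     s8     lab
5     23     s4    dock
6     45     s8   field
7      0     s8   field
8      5     s8    roof
9     23     s5    dock
11    25     s2   tower
12    23     s5   tower
14     7     s7   tower
add column temp_x4 = t['temp'] * 4:
    temp sensor    site  temp_x4
0     26     s4  garage      104
2     -6     s5    dock      -24
3    -10     s6     lab      -40
4     24     s8     lab       96
5     23     s4    dock       92
6     45     s8   field      180
7      0     s8   field        0
8      5     s8    roof       20
9     23     s5    dock       92
11    25     s2   tower      100
12    23     s5   tower       92
14     7     s7   tower       28
Taking the value at position 10, column 'temp_x4' gives 92.

92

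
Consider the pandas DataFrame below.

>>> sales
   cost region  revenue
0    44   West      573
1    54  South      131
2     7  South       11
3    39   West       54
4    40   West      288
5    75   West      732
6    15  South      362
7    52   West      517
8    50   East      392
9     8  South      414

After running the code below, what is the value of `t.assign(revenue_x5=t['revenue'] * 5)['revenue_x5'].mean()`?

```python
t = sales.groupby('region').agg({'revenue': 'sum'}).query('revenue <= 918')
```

group by region, sum of revenue:
        revenue
region         
East        392
South       918
West       2164
filter rows where revenue <= 918:
        revenue
region         
East        392
South       918
add column revenue_x5 = t['revenue'] * 5:
        revenue  revenue_x5
region                     
East        392        1960
South       918        4590
mean of column 'revenue_x5' → 3275.0

3275.0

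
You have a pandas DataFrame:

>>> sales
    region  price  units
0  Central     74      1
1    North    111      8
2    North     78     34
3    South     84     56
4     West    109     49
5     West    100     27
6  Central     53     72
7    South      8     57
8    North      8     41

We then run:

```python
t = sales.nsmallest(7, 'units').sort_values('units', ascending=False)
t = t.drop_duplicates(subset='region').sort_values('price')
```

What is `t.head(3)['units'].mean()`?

take 7 rows with smallest units:
    region  price  units
0  Central     74      1
1    North    111      8
5     West    100     27
2    North     78     34
8    North      8     41
4     West    109     49
3    South     84     56
sort by units descending:
    region  price  units
3    South     84     56
4     West    109     49
8    North      8     41
2    North     78     34
5     West    100     27
1    North    111      8
0  Central     74      1
drop duplicate region (keep=first):
    region  price  units
3    South     84     56
4     West    109     49
8    North      8     41
0  Central     74      1
sort by price:
    region  price  units
8    North      8     41
0  Central     74      1
3    South     84     56
4     West    109     49
take first 3 rows:
    region  price  units
8    North      8     41
0  Central     74      1
3    South     84     56

32.6666666667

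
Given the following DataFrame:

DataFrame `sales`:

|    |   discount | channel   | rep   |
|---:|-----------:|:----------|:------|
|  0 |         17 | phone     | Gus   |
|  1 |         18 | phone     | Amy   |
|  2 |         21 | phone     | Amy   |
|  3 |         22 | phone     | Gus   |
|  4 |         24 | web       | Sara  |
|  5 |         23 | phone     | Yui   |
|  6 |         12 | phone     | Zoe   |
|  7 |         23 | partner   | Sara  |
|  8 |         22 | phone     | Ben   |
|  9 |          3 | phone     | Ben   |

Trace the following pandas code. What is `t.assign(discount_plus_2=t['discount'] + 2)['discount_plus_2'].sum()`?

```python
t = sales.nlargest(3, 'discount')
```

76

take 3 rows with largest discount:
   discount  channel   rep
4        24      web  Sara
5        23    phone   Yui
7        23  partner  Sara
add column discount_plus_2 = t['discount'] + 2:
   discount  channel   rep  discount_plus_2
4        24      web  Sara               26
5        23    phone   Yui               25
7        23  partner  Sara               25
Hence 76.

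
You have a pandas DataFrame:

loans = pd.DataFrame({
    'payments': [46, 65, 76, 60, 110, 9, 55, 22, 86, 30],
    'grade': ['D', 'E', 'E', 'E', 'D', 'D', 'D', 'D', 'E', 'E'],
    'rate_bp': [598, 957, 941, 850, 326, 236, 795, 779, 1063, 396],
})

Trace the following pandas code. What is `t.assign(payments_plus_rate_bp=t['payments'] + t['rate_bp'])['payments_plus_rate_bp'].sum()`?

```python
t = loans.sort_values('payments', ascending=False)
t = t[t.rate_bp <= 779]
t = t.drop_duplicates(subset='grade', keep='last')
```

sort by payments descending:
   payments grade  rate_bp
4       110     D      326
8        86     E     1063
2        76     E      941
1        65     E      957
3        60     E      850
6        55     D      795
0        46     D      598
9        30     E      396
7        22     D      779
5         9     D      236
filter rows where rate_bp <= 779:
   payments grade  rate_bp
4       110     D      326
0        46     D      598
9        30     E      396
7        22     D      779
5         9     D      236
drop duplicate grade (keep=last):
   payments grade  rate_bp
9        30     E      396
5         9     D      236
add column payments_plus_rate_bp = t['payments'] + t['rate_bp']:
   payments grade  rate_bp  payments_plus_rate_bp
9        30     E      396                    426
5         9     D      236                    245
Then the sum of column 'payments_plus_rate_bp': 671

671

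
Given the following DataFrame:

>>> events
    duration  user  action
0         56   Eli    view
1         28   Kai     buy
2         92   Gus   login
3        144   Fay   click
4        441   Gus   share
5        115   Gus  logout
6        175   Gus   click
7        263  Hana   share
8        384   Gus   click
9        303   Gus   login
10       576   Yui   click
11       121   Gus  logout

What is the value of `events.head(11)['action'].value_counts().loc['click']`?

take first 11 rows:
    duration  user  action
0         56   Eli    view
1         28   Kai     buy
2         92   Gus   login
3        144   Fay   click
4        441   Gus   share
5        115   Gus  logout
6        175   Gus   click
7        263  Hana   share
8        384   Gus   click
9        303   Gus   login
10       576   Yui   click
value_counts of action:
action
click     4
login     2
share     2
view      1
buy       1
logout    1
Name: count, dtype: int64
value at index 'click' → 4

4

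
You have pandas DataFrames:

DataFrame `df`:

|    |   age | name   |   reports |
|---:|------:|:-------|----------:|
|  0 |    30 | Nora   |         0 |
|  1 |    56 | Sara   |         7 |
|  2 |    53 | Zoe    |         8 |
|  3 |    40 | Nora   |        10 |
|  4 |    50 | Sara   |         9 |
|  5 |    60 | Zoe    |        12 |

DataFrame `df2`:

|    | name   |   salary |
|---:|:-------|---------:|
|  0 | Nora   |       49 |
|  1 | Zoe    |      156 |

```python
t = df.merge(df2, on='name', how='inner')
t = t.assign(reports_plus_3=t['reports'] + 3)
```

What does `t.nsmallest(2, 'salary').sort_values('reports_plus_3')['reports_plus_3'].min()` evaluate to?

merge on 'name' (how='inner') → 4 rows:
   age  name  reports  salary
0   30  Nora        0      49
1   53   Zoe        8     156
2   40  Nora       10      49
3   60   Zoe       12     156
add column reports_plus_3 = t['reports'] + 3:
   age  name  reports  salary  reports_plus_3
0   30  Nora        0      49               3
1   53   Zoe        8     156              11
2   40  Nora       10      49              13
3   60   Zoe       12     156              15
take 2 rows with smallest salary:
   age  name  reports  salary  reports_plus_3
0   30  Nora        0      49               3
2   40  Nora       10      49              13
sort by reports_plus_3:
   age  name  reports  salary  reports_plus_3
0   30  Nora        0      49               3
2   40  Nora       10      49              13
Taking the min of column 'reports_plus_3' gives 3.

3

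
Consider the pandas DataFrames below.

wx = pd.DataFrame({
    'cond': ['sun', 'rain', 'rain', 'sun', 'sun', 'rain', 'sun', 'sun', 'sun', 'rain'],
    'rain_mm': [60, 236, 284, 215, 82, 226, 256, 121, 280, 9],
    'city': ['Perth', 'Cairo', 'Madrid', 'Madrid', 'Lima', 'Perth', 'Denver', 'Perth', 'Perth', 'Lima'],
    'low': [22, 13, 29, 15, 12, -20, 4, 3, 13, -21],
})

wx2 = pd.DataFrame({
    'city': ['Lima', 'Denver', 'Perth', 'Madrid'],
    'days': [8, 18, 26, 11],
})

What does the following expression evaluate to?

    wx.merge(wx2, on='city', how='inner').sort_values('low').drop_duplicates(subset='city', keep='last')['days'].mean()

15.75

merge on 'city' (how='inner') → 9 rows:
   cond  rain_mm    city  low  days
0   sun       60   Perth   22    26
1  rain      284  Madrid   29    11
2   sun      215  Madrid   15    11
3   sun       82    Lima   12     8
4  rain      226   Perth  -20    26
5   sun      256  Denver    4    18
6   sun      121   Perth    3    26
7   sun      280   Perth   13    26
8  rain        9    Lima  -21     8
sort by low:
   cond  rain_mm    city  low  days
8  rain        9    Lima  -21     8
4  rain      226   Perth  -20    26
6   sun      121   Perth    3    26
5   sun      256  Denver    4    18
3   sun       82    Lima   12     8
7   sun      280   Perth   13    26
2   sun      215  Madrid   15    11
0   sun       60   Perth   22    26
1  rain      284  Madrid   29    11
drop duplicate city (keep=last):
   cond  rain_mm    city  low  days
5   sun      256  Denver    4    18
3   sun       82    Lima   12     8
0   sun       60   Perth   22    26
1  rain      284  Madrid   29    11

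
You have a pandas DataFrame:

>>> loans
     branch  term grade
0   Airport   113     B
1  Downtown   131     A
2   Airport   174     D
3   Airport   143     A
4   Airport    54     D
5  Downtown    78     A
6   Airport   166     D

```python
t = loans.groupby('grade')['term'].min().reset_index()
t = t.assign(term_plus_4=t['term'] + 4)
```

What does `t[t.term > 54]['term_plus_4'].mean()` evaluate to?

99.5

group by grade, min of term:
grade
A     78
B    113
D     54
Name: term, dtype: int64
reset_index():
  grade  term
0     A    78
1     B   113
2     D    54
add column term_plus_4 = t['term'] + 4:
  grade  term  term_plus_4
0     A    78           82
1     B   113          117
2     D    54           58
filter rows where term > 54:
  grade  term  term_plus_4
0     A    78           82
1     B   113          117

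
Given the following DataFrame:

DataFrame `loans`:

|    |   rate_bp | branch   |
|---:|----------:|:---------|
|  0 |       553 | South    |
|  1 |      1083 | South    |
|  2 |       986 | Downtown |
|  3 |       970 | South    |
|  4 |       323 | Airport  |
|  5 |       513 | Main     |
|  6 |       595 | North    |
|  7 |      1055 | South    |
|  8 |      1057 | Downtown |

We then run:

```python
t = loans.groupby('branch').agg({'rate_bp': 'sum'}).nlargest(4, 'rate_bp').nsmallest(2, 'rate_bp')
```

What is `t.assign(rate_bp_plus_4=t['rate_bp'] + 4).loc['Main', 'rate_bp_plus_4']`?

517

group by branch, sum of rate_bp:
          rate_bp
branch           
Airport       323
Downtown     2043
Main          513
North         595
South        3661
take 4 rows with largest rate_bp:
          rate_bp
branch           
South        3661
Downtown     2043
North         595
Main          513
take 2 rows with smallest rate_bp:
        rate_bp
branch         
Main        513
North       595
add column rate_bp_plus_4 = t['rate_bp'] + 4:
        rate_bp  rate_bp_plus_4
branch                         
Main        513             517
North       595             599
The value at row 'Main', column 'rate_bp_plus_4' is 517.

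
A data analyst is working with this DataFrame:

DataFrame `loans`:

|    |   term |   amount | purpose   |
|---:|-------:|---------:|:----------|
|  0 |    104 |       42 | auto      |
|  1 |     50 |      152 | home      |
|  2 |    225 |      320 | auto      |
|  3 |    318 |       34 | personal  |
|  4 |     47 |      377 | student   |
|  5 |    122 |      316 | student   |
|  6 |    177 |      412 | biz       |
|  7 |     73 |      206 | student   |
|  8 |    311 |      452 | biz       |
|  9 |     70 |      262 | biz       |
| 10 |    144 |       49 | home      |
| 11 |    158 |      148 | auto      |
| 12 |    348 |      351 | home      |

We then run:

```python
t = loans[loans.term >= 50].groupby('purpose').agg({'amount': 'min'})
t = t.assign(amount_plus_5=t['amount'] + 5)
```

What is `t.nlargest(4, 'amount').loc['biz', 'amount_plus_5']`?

filter rows where term >= 50:
    term  amount   purpose
0    104      42      auto
1     50     152      home
2    225     320      auto
3    318      34  personal
5    122     316   student
6    177     412       biz
7     73     206   student
8    311     452       biz
9     70     262       biz
10   144      49      home
11   158     148      auto
12   348     351      home
group by purpose, min of amount:
          amount
purpose         
auto          42
biz          262
home          49
personal      34
student      206
add column amount_plus_5 = t['amount'] + 5:
          amount  amount_plus_5
purpose                        
auto          42             47
biz          262            267
home          49             54
personal      34             39
student      206            211
take 4 rows with largest amount:
         amount  amount_plus_5
purpose                       
biz         262            267
student     206            211
home         49             54
auto         42             47
Reading off the value at row 'biz', column 'amount_plus_5', we get 267.

267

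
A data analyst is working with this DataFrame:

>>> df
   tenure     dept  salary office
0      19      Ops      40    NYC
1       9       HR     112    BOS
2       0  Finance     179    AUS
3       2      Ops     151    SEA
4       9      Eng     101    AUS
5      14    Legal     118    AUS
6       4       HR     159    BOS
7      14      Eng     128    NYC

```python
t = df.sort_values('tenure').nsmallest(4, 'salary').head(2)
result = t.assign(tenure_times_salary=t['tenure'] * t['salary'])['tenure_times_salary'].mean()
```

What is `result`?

834.5

sort by tenure:
   tenure     dept  salary office
2       0  Finance     179    AUS
3       2      Ops     151    SEA
6       4       HR     159    BOS
1       9       HR     112    BOS
4       9      Eng     101    AUS
5      14    Legal     118    AUS
7      14      Eng     128    NYC
0      19      Ops      40    NYC
take 4 rows with smallest salary:
   tenure   dept  salary office
0      19    Ops      40    NYC
4       9    Eng     101    AUS
1       9     HR     112    BOS
5      14  Legal     118    AUS
take first 2 rows:
   tenure dept  salary office
0      19  Ops      40    NYC
4       9  Eng     101    AUS
add column tenure_times_salary = t['tenure'] * t['salary']:
   tenure dept  salary office  tenure_times_salary
0      19  Ops      40    NYC                  760
4       9  Eng     101    AUS                  909
mean of column 'tenure_times_salary' → 834.5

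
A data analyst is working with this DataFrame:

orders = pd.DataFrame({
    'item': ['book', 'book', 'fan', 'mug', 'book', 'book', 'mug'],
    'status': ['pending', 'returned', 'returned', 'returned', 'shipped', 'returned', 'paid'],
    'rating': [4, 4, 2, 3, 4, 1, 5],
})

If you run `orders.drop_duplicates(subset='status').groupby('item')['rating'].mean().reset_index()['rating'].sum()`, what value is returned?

drop duplicate status (keep=first):
   item    status  rating
0  book   pending       4
1  book  returned       4
4  book   shipped       4
6   mug      paid       5
group by item, mean of rating:
item
book    4.0
mug     5.0
Name: rating, dtype: float64
reset_index():
   item  rating
0  book     4.0
1   mug     5.0
So sum() = 9.0.

9.0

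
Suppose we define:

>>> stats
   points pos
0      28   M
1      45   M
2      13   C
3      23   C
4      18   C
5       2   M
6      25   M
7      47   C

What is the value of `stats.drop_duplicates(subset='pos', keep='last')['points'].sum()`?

drop duplicate pos (keep=last):
   points pos
6      25   M
7      47   C

72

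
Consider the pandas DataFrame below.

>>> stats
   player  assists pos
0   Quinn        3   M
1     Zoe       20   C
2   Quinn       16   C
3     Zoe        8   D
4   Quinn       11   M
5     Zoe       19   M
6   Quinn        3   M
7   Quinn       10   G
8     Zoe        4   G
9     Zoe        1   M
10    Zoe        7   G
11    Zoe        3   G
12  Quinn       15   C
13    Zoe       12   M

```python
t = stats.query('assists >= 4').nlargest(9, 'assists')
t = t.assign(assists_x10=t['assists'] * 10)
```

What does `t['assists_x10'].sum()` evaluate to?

1180

filter rows where assists >= 4:
   player  assists pos
1     Zoe       20   C
2   Quinn       16   C
3     Zoe        8   D
4   Quinn       11   M
5     Zoe       19   M
7   Quinn       10   G
8     Zoe        4   G
10    Zoe        7   G
12  Quinn       15   C
13    Zoe       12   M
take 9 rows with largest assists:
   player  assists pos
1     Zoe       20   C
5     Zoe       19   M
2   Quinn       16   C
12  Quinn       15   C
13    Zoe       12   M
4   Quinn       11   M
7   Quinn       10   G
3     Zoe        8   D
10    Zoe        7   G
add column assists_x10 = t['assists'] * 10:
   player  assists pos  assists_x10
1     Zoe       20   C          200
5     Zoe       19   M          190
2   Quinn       16   C          160
12  Quinn       15   C          150
13    Zoe       12   M          120
4   Quinn       11   M          110
7   Quinn       10   G          100
3     Zoe        8   D           80
10    Zoe        7   G           70
Hence 1180.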